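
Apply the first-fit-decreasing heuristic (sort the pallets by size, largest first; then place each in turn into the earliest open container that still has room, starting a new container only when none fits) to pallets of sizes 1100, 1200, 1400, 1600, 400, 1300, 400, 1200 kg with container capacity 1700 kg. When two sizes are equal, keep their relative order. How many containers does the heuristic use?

6

Sorted descending: 1600, 1400, 1300, 1200, 1200, 1100, 400, 400.
  1600 → container 1 (new)  [load 1600/1700]
  1400 → container 2 (new)  [load 1400/1700]
  1300 → container 3 (new)  [load 1300/1700]
  1200 → container 4 (new)  [load 1200/1700]
  1200 → container 5 (new)  [load 1200/1700]
  1100 → container 6 (new)  [load 1100/1700]
  400 → container 3  [load 1700/1700]
  400 → container 4  [load 1600/1700]
6 containers opened.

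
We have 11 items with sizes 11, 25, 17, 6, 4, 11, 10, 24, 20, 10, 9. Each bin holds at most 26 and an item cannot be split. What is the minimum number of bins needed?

6

Total = 25 + 24 + 20 + 17 + 11 + 11 + 10 + 10 + 9 + 6 + 4 = 147.
Lower bound: ⌈147/26⌉ = 6 bins.
A packing using 6 bins:
  bin 1: 25 = 25
  bin 2: 24 = 24
  bin 3: 20 + 6 = 26
  bin 4: 17 + 9 = 26
  bin 5: 11 + 11 + 4 = 26
  bin 6: 10 + 10 = 20
This matches the lower bound, so 6 is optimal.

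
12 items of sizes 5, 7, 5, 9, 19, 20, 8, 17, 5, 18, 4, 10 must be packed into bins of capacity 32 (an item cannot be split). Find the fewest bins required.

4

Total = 20 + 19 + 18 + 17 + 10 + 9 + 8 + 7 + 5 + 5 + 5 + 4 = 127.
Lower bound: ⌈127/32⌉ = 4 bins.
A packing using 4 bins:
  bin 1: 20 + 7 + 5 = 32
  bin 2: 19 + 8 + 5 = 32
  bin 3: 18 + 10 + 4 = 32
  bin 4: 17 + 9 + 5 = 31
This matches the lower bound, so 4 is optimal.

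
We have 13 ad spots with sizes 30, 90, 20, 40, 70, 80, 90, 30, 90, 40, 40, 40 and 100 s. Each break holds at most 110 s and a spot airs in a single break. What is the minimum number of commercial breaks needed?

8

Total = 100 + 90 + 90 + 90 + 80 + 70 + 40 + 40 + 40 + 40 + 30 + 30 + 20 = 760 s.
Lower bound: ⌈760/110⌉ = 7 commercial breaks.
A packing using 8 commercial breaks:
  break 1: 100 = 100
  break 2: 90 + 20 = 110
  break 3: 90 = 90
  break 4: 90 = 90
  break 5: 80 + 30 = 110
  break 6: 70 + 40 = 110
  break 7: 40 + 40 + 30 = 110
  break 8: 40 = 40
No arrangement into 7 commercial breaks stays within capacity, so 8 is optimal.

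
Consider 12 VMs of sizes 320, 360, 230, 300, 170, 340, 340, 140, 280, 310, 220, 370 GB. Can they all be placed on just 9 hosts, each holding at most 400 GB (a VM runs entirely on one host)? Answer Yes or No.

No

Total = 3380 GB; ⌈3380/400⌉ = 9.
10 VMs each exceed half the capacity and cannot share a host, forcing at least 10 hosts.
At least 10 hosts are required, but only 9 are allowed.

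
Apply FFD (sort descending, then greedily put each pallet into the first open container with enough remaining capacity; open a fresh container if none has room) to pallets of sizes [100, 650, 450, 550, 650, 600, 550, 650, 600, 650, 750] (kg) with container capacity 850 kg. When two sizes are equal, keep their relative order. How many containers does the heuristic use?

10

Sorted descending: 750, 650, 650, 650, 650, 600, 600, 550, 550, 450, 100.
  750 → container 1 (new)  [load 750/850]
  650 → container 2 (new)  [load 650/850]
  650 → container 3 (new)  [load 650/850]
  650 → container 4 (new)  [load 650/850]
  650 → container 5 (new)  [load 650/850]
  600 → container 6 (new)  [load 600/850]
  600 → container 7 (new)  [load 600/850]
  550 → container 8 (new)  [load 550/850]
  550 → container 9 (new)  [load 550/850]
  450 → container 10 (new)  [load 450/850]
  100 → container 1  [load 850/850]
10 containers opened.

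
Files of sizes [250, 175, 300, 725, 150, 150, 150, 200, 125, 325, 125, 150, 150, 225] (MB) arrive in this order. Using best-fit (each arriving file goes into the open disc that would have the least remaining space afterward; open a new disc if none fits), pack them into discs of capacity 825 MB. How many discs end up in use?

5

  250 → disc 1 (new)  [load 250/825]
  175 → disc 1  [load 425/825]
  300 → disc 1  [load 725/825]
  725 → disc 2 (new)  [load 725/825]
  150 → disc 3 (new)  [load 150/825]
  150 → disc 3  [load 300/825]
  150 → disc 3  [load 450/825]
  200 → disc 3  [load 650/825]
  125 → disc 3  [load 775/825]
  325 → disc 4 (new)  [load 325/825]
  125 → disc 4  [load 450/825]
  150 → disc 4  [load 600/825]
  150 → disc 4  [load 750/825]
  225 → disc 5 (new)  [load 225/825]
5 discs opened.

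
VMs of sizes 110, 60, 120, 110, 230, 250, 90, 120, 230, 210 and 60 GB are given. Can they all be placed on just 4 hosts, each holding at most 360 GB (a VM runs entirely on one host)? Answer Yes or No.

Total = 1590 GB; ⌈1590/360⌉ = 5.
At least 5 hosts are required, but only 4 are allowed.

No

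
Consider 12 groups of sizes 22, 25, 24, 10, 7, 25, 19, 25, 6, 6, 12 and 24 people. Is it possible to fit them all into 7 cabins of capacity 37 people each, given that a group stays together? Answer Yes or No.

Yes

A valid assignment using 7 cabins:
  cabin 1: 25 + 12 = 37
  cabin 2: 25 + 10 = 35
  cabin 3: 25 + 7 = 32
  cabin 4: 24 + 6 + 6 = 36
  cabin 5: 24 = 24
  cabin 6: 22 = 22
  cabin 7: 19 = 19
Every load is within 37 people, so 7 cabins suffice.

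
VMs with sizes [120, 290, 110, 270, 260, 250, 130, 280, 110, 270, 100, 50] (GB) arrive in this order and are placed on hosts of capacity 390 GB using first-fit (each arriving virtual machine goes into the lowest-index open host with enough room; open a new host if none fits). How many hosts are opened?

7

  120 → host 1 (new)  [load 120/390]
  290 → host 2 (new)  [load 290/390]
  110 → host 1  [load 230/390]
  270 → host 3 (new)  [load 270/390]
  260 → host 4 (new)  [load 260/390]
  250 → host 5 (new)  [load 250/390]
  130 → host 1  [load 360/390]
  280 → host 6 (new)  [load 280/390]
  110 → host 3  [load 380/390]
  270 → host 7 (new)  [load 270/390]
  100 → host 2  [load 390/390]
  50 → host 4  [load 310/390]
7 hosts opened.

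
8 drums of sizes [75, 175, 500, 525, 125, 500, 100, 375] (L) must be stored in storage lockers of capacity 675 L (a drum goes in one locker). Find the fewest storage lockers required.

4

Total = 525 + 500 + 500 + 375 + 175 + 125 + 100 + 75 = 2375 L.
Lower bound: ⌈2375/675⌉ = 4 storage lockers.
A packing using 4 storage lockers:
  locker 1: 525 + 125 = 650
  locker 2: 500 + 175 = 675
  locker 3: 500 + 100 + 75 = 675
  locker 4: 375 = 375
This matches the lower bound, so 4 is optimal.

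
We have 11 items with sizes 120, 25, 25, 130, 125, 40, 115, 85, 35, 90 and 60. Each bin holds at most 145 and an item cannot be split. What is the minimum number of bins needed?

7

Total = 130 + 125 + 120 + 115 + 90 + 85 + 60 + 40 + 35 + 25 + 25 = 850.
Lower bound: ⌈850/145⌉ = 6 bins.
A packing using 7 bins:
  bin 1: 130 = 130
  bin 2: 125 = 125
  bin 3: 120 + 25 = 145
  bin 4: 115 + 25 = 140
  bin 5: 90 + 40 = 130
  bin 6: 85 + 60 = 145
  bin 7: 35 = 35
No arrangement into 6 bins stays within capacity, so 7 is optimal.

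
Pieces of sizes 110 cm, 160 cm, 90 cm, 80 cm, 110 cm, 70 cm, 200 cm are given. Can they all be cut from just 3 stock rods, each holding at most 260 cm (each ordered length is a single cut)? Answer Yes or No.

Total = 820 cm; ⌈820/260⌉ = 4.
At least 4 stock rods are required, but only 3 are allowed.

No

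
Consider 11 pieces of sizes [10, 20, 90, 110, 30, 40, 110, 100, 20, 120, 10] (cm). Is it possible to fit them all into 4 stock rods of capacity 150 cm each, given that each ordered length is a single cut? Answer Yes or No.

No

Total = 660 cm; ⌈660/150⌉ = 5.
At least 5 stock rods are required, but only 4 are allowed.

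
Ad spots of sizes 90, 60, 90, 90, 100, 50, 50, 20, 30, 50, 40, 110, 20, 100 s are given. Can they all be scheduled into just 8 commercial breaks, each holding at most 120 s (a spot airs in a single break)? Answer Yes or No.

Total = 900 s; ⌈900/120⌉ = 8.
The bound of 8 does not rule out 8, but exhaustive search shows no assignment into 8 commercial breaks of capacity 120 s exists — the minimum is 9.

No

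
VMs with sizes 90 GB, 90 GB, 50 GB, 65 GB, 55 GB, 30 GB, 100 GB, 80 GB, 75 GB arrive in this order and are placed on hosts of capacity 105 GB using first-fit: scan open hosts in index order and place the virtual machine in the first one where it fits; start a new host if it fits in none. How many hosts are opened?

7

  90 → host 1 (new)  [load 90/105]
  90 → host 2 (new)  [load 90/105]
  50 → host 3 (new)  [load 50/105]
  65 → host 4 (new)  [load 65/105]
  55 → host 3  [load 105/105]
  30 → host 4  [load 95/105]
  100 → host 5 (new)  [load 100/105]
  80 → host 6 (new)  [load 80/105]
  75 → host 7 (new)  [load 75/105]
7 hosts opened.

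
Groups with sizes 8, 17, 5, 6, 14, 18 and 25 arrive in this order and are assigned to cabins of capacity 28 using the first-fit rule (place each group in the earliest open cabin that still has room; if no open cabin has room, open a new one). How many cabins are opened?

  8 → cabin 1 (new)  [load 8/28]
  17 → cabin 1  [load 25/28]
  5 → cabin 2 (new)  [load 5/28]
  6 → cabin 2  [load 11/28]
  14 → cabin 2  [load 25/28]
  18 → cabin 3 (new)  [load 18/28]
  25 → cabin 4 (new)  [load 25/28]
4 cabins opened.

4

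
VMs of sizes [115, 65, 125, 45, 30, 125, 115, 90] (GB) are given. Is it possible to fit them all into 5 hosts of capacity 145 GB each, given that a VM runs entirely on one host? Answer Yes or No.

Total = 710 GB; ⌈710/145⌉ = 5.
The bound of 5 does not rule out 5, but exhaustive search shows no assignment into 5 hosts of capacity 145 GB exists — the minimum is 6.

No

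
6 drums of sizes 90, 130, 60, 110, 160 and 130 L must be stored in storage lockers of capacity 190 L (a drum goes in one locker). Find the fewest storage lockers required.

5

Total = 160 + 130 + 130 + 110 + 90 + 60 = 680 L.
Lower bound: ⌈680/190⌉ = 4 storage lockers.
A packing using 5 storage lockers:
  locker 1: 160 = 160
  locker 2: 130 + 60 = 190
  locker 3: 130 = 130
  locker 4: 110 = 110
  locker 5: 90 = 90
No arrangement into 4 storage lockers stays within capacity, so 5 is optimal.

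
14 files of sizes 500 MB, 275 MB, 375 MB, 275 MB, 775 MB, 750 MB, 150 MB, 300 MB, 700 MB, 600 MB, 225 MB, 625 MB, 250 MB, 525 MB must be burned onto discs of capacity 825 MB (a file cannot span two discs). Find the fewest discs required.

Total = 775 + 750 + 700 + 625 + 600 + 525 + 500 + 375 + 300 + 275 + 275 + 250 + 225 + 150 = 6325 MB.
Lower bound: ⌈6325/825⌉ = 8 discs.
A packing using 9 discs:
  disc 1: 775 = 775
  disc 2: 750 = 750
  disc 3: 700 = 700
  disc 4: 625 + 150 = 775
  disc 5: 600 + 225 = 825
  disc 6: 525 + 300 = 825
  disc 7: 500 + 275 = 775
  disc 8: 375 + 275 = 650
  disc 9: 250 = 250
No arrangement into 8 discs stays within capacity, so 9 is optimal.

9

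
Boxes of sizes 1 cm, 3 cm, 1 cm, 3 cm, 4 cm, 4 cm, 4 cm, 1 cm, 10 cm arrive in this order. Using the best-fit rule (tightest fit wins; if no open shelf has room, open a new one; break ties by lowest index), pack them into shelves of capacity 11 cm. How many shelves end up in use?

  1 → shelf 1 (new)  [load 1/11]
  3 → shelf 1  [load 4/11]
  1 → shelf 1  [load 5/11]
  3 → shelf 1  [load 8/11]
  4 → shelf 2 (new)  [load 4/11]
  4 → shelf 2  [load 8/11]
  4 → shelf 3 (new)  [load 4/11]
  1 → shelf 1  [load 9/11]
  10 → shelf 4 (new)  [load 10/11]
4 shelves opened.

4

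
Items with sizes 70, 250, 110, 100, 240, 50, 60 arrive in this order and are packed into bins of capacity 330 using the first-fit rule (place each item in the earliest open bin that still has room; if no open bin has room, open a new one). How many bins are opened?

  70 → bin 1 (new)  [load 70/330]
  250 → bin 1  [load 320/330]
  110 → bin 2 (new)  [load 110/330]
  100 → bin 2  [load 210/330]
  240 → bin 3 (new)  [load 240/330]
  50 → bin 2  [load 260/330]
  60 → bin 2  [load 320/330]
3 bins opened.

3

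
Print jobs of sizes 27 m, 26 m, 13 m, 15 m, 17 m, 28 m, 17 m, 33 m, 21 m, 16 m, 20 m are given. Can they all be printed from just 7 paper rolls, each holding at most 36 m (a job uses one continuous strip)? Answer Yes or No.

Total = 233 m; ⌈233/36⌉ = 7.
The bound of 7 does not rule out 7, but exhaustive search shows no assignment into 7 paper rolls of capacity 36 m exists — the minimum is 8.

No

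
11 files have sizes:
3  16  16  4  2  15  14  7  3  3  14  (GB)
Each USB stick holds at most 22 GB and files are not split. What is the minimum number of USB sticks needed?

Total = 16 + 16 + 15 + 14 + 14 + 7 + 4 + 3 + 3 + 3 + 2 = 97 GB.
Lower bound: ⌈97/22⌉ = 5 USB sticks.
A packing using 5 USB sticks:
  USB stick 1: 16 + 4 + 2 = 22
  USB stick 2: 16 + 3 + 3 = 22
  USB stick 3: 15 + 7 = 22
  USB stick 4: 14 + 3 = 17
  USB stick 5: 14 = 14
This matches the lower bound, so 5 is optimal.

5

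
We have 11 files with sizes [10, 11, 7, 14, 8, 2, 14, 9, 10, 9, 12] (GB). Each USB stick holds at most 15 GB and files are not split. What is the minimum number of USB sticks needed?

Total = 14 + 14 + 12 + 11 + 10 + 10 + 9 + 9 + 8 + 7 + 2 = 106 GB.
Lower bound: ⌈106/15⌉ = 8 USB sticks.
Also, 9 files each exceed 15/2 GB, and no two of those can share a USB stick, so at least 9 USB sticks are needed.
A packing using 9 USB sticks:
  USB stick 1: 14 = 14
  USB stick 2: 14 = 14
  USB stick 3: 12 + 2 = 14
  USB stick 4: 11 = 11
  USB stick 5: 10 = 10
  USB stick 6: 10 = 10
  USB stick 7: 9 = 9
  USB stick 8: 9 = 9
  USB stick 9: 8 + 7 = 15
This matches the lower bound, so 9 is optimal.

9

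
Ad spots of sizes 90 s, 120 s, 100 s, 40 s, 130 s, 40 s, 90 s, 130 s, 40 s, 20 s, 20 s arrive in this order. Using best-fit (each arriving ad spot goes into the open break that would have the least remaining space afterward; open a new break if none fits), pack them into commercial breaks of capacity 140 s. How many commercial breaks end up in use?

  90 → break 1 (new)  [load 90/140]
  120 → break 2 (new)  [load 120/140]
  100 → break 3 (new)  [load 100/140]
  40 → break 3  [load 140/140]
  130 → break 4 (new)  [load 130/140]
  40 → break 1  [load 130/140]
  90 → break 5 (new)  [load 90/140]
  130 → break 6 (new)  [load 130/140]
  40 → break 5  [load 130/140]
  20 → break 2  [load 140/140]
  20 → break 7 (new)  [load 20/140]
7 commercial breaks opened.

7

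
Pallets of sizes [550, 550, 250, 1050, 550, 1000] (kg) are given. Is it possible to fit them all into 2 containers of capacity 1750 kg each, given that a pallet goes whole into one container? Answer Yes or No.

Total = 3950 kg; ⌈3950/1750⌉ = 3.
At least 3 containers are required, but only 2 are allowed.

No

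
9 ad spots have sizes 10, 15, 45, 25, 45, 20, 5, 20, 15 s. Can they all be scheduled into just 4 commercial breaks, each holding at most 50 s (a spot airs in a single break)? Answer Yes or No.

Total = 200 s; ⌈200/50⌉ = 4.
The bound of 4 does not rule out 4, but exhaustive search shows no assignment into 4 commercial breaks of capacity 50 s exists — the minimum is 5.

No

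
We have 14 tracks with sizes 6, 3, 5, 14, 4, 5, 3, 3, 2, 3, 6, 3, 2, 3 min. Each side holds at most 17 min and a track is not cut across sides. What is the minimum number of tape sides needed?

Total = 14 + 6 + 6 + 5 + 5 + 4 + 3 + 3 + 3 + 3 + 3 + 3 + 2 + 2 = 62 min.
Lower bound: ⌈62/17⌉ = 4 tape sides.
A packing using 4 tape sides:
  side 1: 14 + 3 = 17
  side 2: 6 + 6 + 5 = 17
  side 3: 5 + 4 + 3 + 3 + 2 = 17
  side 4: 3 + 3 + 3 + 2 = 11
This matches the lower bound, so 4 is optimal.

4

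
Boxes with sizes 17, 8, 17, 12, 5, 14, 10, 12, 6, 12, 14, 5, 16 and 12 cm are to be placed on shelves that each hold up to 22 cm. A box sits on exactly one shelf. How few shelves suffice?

9

Total = 17 + 17 + 16 + 14 + 14 + 12 + 12 + 12 + 12 + 10 + 8 + 6 + 5 + 5 = 160 cm.
Lower bound: ⌈160/22⌉ = 8 shelves.
Also, 9 boxes each exceed 11 cm, and no two of those can share a shelf, so at least 9 shelves are needed.
A packing using 9 shelves:
  shelf 1: 17 + 5 = 22
  shelf 2: 17 + 5 = 22
  shelf 3: 16 + 6 = 22
  shelf 4: 14 + 8 = 22
  shelf 5: 14 = 14
  shelf 6: 12 + 10 = 22
  shelf 7: 12 = 12
  shelf 8: 12 = 12
  shelf 9: 12 = 12
This matches the lower bound, so 9 is optimal.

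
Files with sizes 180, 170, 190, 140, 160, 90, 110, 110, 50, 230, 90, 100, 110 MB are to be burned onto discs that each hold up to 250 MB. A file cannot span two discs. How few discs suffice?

8

Total = 230 + 190 + 180 + 170 + 160 + 140 + 110 + 110 + 110 + 100 + 90 + 90 + 50 = 1730 MB.
Lower bound: ⌈1730/250⌉ = 7 discs.
A packing using 8 discs:
  disc 1: 230 = 230
  disc 2: 190 + 50 = 240
  disc 3: 180 = 180
  disc 4: 170 = 170
  disc 5: 160 + 90 = 250
  disc 6: 140 + 110 = 250
  disc 7: 110 + 110 = 220
  disc 8: 100 + 90 = 190
No arrangement into 7 discs stays within capacity, so 8 is optimal.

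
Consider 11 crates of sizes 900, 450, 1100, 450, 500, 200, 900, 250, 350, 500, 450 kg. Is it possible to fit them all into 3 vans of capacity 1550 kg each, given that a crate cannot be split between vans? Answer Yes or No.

No

Total = 6050 kg; ⌈6050/1550⌉ = 4.
At least 4 vans are required, but only 3 are allowed.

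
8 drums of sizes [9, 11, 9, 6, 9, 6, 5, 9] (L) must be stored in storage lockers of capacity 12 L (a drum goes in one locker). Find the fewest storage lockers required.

Total = 11 + 9 + 9 + 9 + 9 + 6 + 6 + 5 = 64 L.
Lower bound: ⌈64/12⌉ = 6 storage lockers.
A packing using 7 storage lockers:
  locker 1: 11 = 11
  locker 2: 9 = 9
  locker 3: 9 = 9
  locker 4: 9 = 9
  locker 5: 9 = 9
  locker 6: 6 + 6 = 12
  locker 7: 5 = 5
No arrangement into 6 storage lockers stays within capacity, so 7 is optimal.

7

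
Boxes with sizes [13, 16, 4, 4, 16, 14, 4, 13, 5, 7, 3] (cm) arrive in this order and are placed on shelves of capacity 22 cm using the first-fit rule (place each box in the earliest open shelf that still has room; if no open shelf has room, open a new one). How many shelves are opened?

  13 → shelf 1 (new)  [load 13/22]
  16 → shelf 2 (new)  [load 16/22]
  4 → shelf 1  [load 17/22]
  4 → shelf 1  [load 21/22]
  16 → shelf 3 (new)  [load 16/22]
  14 → shelf 4 (new)  [load 14/22]
  4 → shelf 2  [load 20/22]
  13 → shelf 5 (new)  [load 13/22]
  5 → shelf 3  [load 21/22]
  7 → shelf 4  [load 21/22]
  3 → shelf 5  [load 16/22]
5 shelves opened.

5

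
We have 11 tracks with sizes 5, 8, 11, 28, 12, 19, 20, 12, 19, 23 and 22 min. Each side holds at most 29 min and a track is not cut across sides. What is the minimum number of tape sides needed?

8

Total = 28 + 23 + 22 + 20 + 19 + 19 + 12 + 12 + 11 + 8 + 5 = 179 min.
Lower bound: ⌈179/29⌉ = 7 tape sides.
A packing using 8 tape sides:
  side 1: 28 = 28
  side 2: 23 + 5 = 28
  side 3: 22 = 22
  side 4: 20 + 8 = 28
  side 5: 19 = 19
  side 6: 19 = 19
  side 7: 12 + 12 = 24
  side 8: 11 = 11
No arrangement into 7 tape sides stays within capacity, so 8 is optimal.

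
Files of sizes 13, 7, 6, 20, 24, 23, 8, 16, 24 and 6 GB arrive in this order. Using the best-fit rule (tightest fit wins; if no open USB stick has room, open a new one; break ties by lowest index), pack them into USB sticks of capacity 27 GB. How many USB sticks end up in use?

6

  13 → USB stick 1 (new)  [load 13/27]
  7 → USB stick 1  [load 20/27]
  6 → USB stick 1  [load 26/27]
  20 → USB stick 2 (new)  [load 20/27]
  24 → USB stick 3 (new)  [load 24/27]
  23 → USB stick 4 (new)  [load 23/27]
  8 → USB stick 5 (new)  [load 8/27]
  16 → USB stick 5  [load 24/27]
  24 → USB stick 6 (new)  [load 24/27]
  6 → USB stick 2  [load 26/27]
6 USB sticks opened.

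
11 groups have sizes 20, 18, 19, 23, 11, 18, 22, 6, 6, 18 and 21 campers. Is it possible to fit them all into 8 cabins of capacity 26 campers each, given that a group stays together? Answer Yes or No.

No

Total = 182 campers; ⌈182/26⌉ = 7.
8 groups each exceed half the capacity and cannot share a cabin, forcing at least 8 cabins.
The bound of 8 does not rule out 8, but exhaustive search shows no assignment into 8 cabins of capacity 26 campers exists — the minimum is 9.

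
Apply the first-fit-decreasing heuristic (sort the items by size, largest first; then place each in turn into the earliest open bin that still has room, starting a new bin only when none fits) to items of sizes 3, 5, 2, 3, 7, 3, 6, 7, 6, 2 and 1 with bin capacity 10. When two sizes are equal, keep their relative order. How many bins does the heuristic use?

5

Sorted descending: 7, 7, 6, 6, 5, 3, 3, 3, 2, 2, 1.
  7 → bin 1 (new)  [load 7/10]
  7 → bin 2 (new)  [load 7/10]
  6 → bin 3 (new)  [load 6/10]
  6 → bin 4 (new)  [load 6/10]
  5 → bin 5 (new)  [load 5/10]
  3 → bin 1  [load 10/10]
  3 → bin 2  [load 10/10]
  3 → bin 3  [load 9/10]
  2 → bin 4  [load 8/10]
  2 → bin 4  [load 10/10]
  1 → bin 3  [load 10/10]
5 bins opened.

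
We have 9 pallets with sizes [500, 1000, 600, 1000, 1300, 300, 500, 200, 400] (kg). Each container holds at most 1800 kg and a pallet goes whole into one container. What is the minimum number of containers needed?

Total = 1300 + 1000 + 1000 + 600 + 500 + 500 + 400 + 300 + 200 = 5800 kg.
Lower bound: ⌈5800/1800⌉ = 4 containers.
A packing using 4 containers:
  container 1: 1300 + 500 = 1800
  container 2: 1000 + 600 + 200 = 1800
  container 3: 1000 + 500 + 300 = 1800
  container 4: 400 = 400
This matches the lower bound, so 4 is optimal.

4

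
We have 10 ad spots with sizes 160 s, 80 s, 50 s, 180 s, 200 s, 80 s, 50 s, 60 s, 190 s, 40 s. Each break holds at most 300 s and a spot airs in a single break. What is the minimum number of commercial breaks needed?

4

Total = 200 + 190 + 180 + 160 + 80 + 80 + 60 + 50 + 50 + 40 = 1090 s.
Lower bound: ⌈1090/300⌉ = 4 commercial breaks.
A packing using 4 commercial breaks:
  break 1: 200 + 80 = 280
  break 2: 190 + 80 = 270
  break 3: 180 + 60 + 50 = 290
  break 4: 160 + 50 + 40 = 250
This matches the lower bound, so 4 is optimal.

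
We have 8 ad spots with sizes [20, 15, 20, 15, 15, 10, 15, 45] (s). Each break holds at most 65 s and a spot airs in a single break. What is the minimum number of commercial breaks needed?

3

Total = 45 + 20 + 20 + 15 + 15 + 15 + 15 + 10 = 155 s.
Lower bound: ⌈155/65⌉ = 3 commercial breaks.
A packing using 3 commercial breaks:
  break 1: 45 + 20 = 65
  break 2: 20 + 15 + 15 + 15 = 65
  break 3: 15 + 10 = 25
This matches the lower bound, so 3 is optimal.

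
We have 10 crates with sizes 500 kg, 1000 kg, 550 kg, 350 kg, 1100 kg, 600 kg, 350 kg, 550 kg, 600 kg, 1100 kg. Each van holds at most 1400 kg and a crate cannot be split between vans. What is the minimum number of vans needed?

6

Total = 1100 + 1100 + 1000 + 600 + 600 + 550 + 550 + 500 + 350 + 350 = 6700 kg.
Lower bound: ⌈6700/1400⌉ = 5 vans.
A packing using 6 vans:
  van 1: 1100 = 1100
  van 2: 1100 = 1100
  van 3: 1000 + 350 = 1350
  van 4: 600 + 600 = 1200
  van 5: 550 + 550 = 1100
  van 6: 500 + 350 = 850
No arrangement into 5 vans stays within capacity, so 6 is optimal.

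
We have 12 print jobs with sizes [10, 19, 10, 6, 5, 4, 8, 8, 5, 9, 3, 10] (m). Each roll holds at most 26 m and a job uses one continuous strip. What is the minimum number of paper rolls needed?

4

Total = 19 + 10 + 10 + 10 + 9 + 8 + 8 + 6 + 5 + 5 + 4 + 3 = 97 m.
Lower bound: ⌈97/26⌉ = 4 paper rolls.
A packing using 4 paper rolls:
  roll 1: 19 + 6 = 25
  roll 2: 10 + 10 + 5 = 25
  roll 3: 10 + 9 + 5 = 24
  roll 4: 8 + 8 + 4 + 3 = 23
This matches the lower bound, so 4 is optimal.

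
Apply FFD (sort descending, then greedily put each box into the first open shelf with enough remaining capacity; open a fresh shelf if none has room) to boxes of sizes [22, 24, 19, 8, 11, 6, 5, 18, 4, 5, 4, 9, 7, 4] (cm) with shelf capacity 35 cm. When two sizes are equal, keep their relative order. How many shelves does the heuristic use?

Sorted descending: 24, 22, 19, 18, 11, 9, 8, 7, 6, 5, 5, 4, 4, 4.
  24 → shelf 1 (new)  [load 24/35]
  22 → shelf 2 (new)  [load 22/35]
  19 → shelf 3 (new)  [load 19/35]
  18 → shelf 4 (new)  [load 18/35]
  11 → shelf 1  [load 35/35]
  9 → shelf 2  [load 31/35]
  8 → shelf 3  [load 27/35]
  7 → shelf 3  [load 34/35]
  6 → shelf 4  [load 24/35]
  5 → shelf 4  [load 29/35]
  5 → shelf 4  [load 34/35]
  4 → shelf 2  [load 35/35]
  4 → shelf 5 (new)  [load 4/35]
  4 → shelf 5  [load 8/35]
5 shelves opened.

5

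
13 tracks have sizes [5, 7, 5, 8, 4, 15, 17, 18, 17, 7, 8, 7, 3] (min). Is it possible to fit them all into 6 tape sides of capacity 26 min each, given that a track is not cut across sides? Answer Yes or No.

A valid assignment using 5 tape sides:
  side 1: 18 + 8 = 26
  side 2: 17 + 8 = 25
  side 3: 17 + 7 = 24
  side 4: 15 + 7 + 4 = 26
  side 5: 7 + 5 + 5 + 3 = 20
That uses only 5 ≤ 6, so 6 tape sides are enough.

Yes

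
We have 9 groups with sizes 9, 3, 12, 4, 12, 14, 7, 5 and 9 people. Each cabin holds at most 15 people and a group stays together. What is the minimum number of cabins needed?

6

Total = 14 + 12 + 12 + 9 + 9 + 7 + 5 + 4 + 3 = 75 people.
Lower bound: ⌈75/15⌉ = 5 cabins.
A packing using 6 cabins:
  cabin 1: 14 = 14
  cabin 2: 12 + 3 = 15
  cabin 3: 12 = 12
  cabin 4: 9 + 5 = 14
  cabin 5: 9 + 4 = 13
  cabin 6: 7 = 7
No arrangement into 5 cabins stays within capacity, so 6 is optimal.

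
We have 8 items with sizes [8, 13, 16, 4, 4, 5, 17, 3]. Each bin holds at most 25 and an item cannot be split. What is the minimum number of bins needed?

3

Total = 17 + 16 + 13 + 8 + 5 + 4 + 4 + 3 = 70.
Lower bound: ⌈70/25⌉ = 3 bins.
A packing using 3 bins:
  bin 1: 17 + 8 = 25
  bin 2: 16 + 5 + 4 = 25
  bin 3: 13 + 4 + 3 = 20
This matches the lower bound, so 3 is optimal.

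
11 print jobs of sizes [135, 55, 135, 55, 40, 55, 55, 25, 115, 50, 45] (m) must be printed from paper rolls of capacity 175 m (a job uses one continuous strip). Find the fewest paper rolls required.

Total = 135 + 135 + 115 + 55 + 55 + 55 + 55 + 50 + 45 + 40 + 25 = 765 m.
Lower bound: ⌈765/175⌉ = 5 paper rolls.
A packing using 5 paper rolls:
  roll 1: 135 + 40 = 175
  roll 2: 135 + 25 = 160
  roll 3: 115 + 55 = 170
  roll 4: 55 + 55 + 55 = 165
  roll 5: 50 + 45 = 95
This matches the lower bound, so 5 is optimal.

5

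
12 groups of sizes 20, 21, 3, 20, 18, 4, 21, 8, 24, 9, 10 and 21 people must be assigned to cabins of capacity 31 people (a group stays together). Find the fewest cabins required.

Total = 24 + 21 + 21 + 21 + 20 + 20 + 18 + 10 + 9 + 8 + 4 + 3 = 179 people.
Lower bound: ⌈179/31⌉ = 6 cabins.
Also, 7 groups each exceed 31/2 people, and no two of those can share a cabin, so at least 7 cabins are needed.
A packing using 7 cabins:
  cabin 1: 24 + 4 + 3 = 31
  cabin 2: 21 + 10 = 31
  cabin 3: 21 + 9 = 30
  cabin 4: 21 + 8 = 29
  cabin 5: 20 = 20
  cabin 6: 20 = 20
  cabin 7: 18 = 18
This matches the lower bound, so 7 is optimal.

7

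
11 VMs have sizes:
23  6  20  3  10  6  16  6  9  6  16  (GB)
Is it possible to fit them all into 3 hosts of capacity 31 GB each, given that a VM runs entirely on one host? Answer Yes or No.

No

Total = 121 GB; ⌈121/31⌉ = 4.
At least 4 hosts are required, but only 3 are allowed.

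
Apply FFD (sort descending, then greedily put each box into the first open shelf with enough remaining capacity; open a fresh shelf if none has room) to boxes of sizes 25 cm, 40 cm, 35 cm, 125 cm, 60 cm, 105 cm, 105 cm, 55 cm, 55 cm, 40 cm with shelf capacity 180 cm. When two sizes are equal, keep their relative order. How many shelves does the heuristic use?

4

Sorted descending: 125, 105, 105, 60, 55, 55, 40, 40, 35, 25.
  125 → shelf 1 (new)  [load 125/180]
  105 → shelf 2 (new)  [load 105/180]
  105 → shelf 3 (new)  [load 105/180]
  60 → shelf 2  [load 165/180]
  55 → shelf 1  [load 180/180]
  55 → shelf 3  [load 160/180]
  40 → shelf 4 (new)  [load 40/180]
  40 → shelf 4  [load 80/180]
  35 → shelf 4  [load 115/180]
  25 → shelf 4  [load 140/180]
4 shelves opened.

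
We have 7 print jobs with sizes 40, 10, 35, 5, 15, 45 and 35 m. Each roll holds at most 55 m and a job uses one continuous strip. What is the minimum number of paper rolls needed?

Total = 45 + 40 + 35 + 35 + 15 + 10 + 5 = 185 m.
Lower bound: ⌈185/55⌉ = 4 paper rolls.
A packing using 4 paper rolls:
  roll 1: 45 + 10 = 55
  roll 2: 40 + 15 = 55
  roll 3: 35 + 5 = 40
  roll 4: 35 = 35
This matches the lower bound, so 4 is optimal.

4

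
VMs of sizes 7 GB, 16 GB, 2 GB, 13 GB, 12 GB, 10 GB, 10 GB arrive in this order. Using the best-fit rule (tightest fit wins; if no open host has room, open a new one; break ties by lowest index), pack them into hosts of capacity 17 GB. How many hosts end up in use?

  7 → host 1 (new)  [load 7/17]
  16 → host 2 (new)  [load 16/17]
  2 → host 1  [load 9/17]
  13 → host 3 (new)  [load 13/17]
  12 → host 4 (new)  [load 12/17]
  10 → host 5 (new)  [load 10/17]
  10 → host 6 (new)  [load 10/17]
6 hosts opened.

6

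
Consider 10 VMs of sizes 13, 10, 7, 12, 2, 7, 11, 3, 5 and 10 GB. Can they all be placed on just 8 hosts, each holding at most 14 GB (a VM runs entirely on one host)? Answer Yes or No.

A valid assignment using 7 hosts:
  host 1: 13 = 13
  host 2: 12 + 2 = 14
  host 3: 11 + 3 = 14
  host 4: 10 = 10
  host 5: 10 = 10
  host 6: 7 + 7 = 14
  host 7: 5 = 5
That uses only 7 ≤ 8, so 8 hosts are enough.

Yes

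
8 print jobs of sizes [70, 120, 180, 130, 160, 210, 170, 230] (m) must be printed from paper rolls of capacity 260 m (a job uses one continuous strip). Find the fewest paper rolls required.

Total = 230 + 210 + 180 + 170 + 160 + 130 + 120 + 70 = 1270 m.
Lower bound: ⌈1270/260⌉ = 5 paper rolls.
A packing using 6 paper rolls:
  roll 1: 230 = 230
  roll 2: 210 = 210
  roll 3: 180 + 70 = 250
  roll 4: 170 = 170
  roll 5: 160 = 160
  roll 6: 130 + 120 = 250
No arrangement into 5 paper rolls stays within capacity, so 6 is optimal.

6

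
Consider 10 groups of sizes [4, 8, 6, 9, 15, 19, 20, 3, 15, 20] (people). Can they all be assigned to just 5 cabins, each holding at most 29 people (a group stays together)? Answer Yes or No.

Yes

A valid assignment using 5 cabins:
  cabin 1: 20 + 9 = 29
  cabin 2: 20 + 8 = 28
  cabin 3: 19 + 6 + 4 = 29
  cabin 4: 15 + 3 = 18
  cabin 5: 15 = 15
Every load is within 29 people, so 5 cabins suffice.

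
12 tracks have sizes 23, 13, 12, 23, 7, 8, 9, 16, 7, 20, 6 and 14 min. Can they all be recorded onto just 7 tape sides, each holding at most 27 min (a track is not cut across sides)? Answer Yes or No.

Yes

A valid assignment using 7 tape sides:
  side 1: 23 = 23
  side 2: 23 = 23
  side 3: 20 + 7 = 27
  side 4: 16 + 9 = 25
  side 5: 14 + 13 = 27
  side 6: 12 + 8 + 7 = 27
  side 7: 6 = 6
Every load is within 27 min, so 7 tape sides suffice.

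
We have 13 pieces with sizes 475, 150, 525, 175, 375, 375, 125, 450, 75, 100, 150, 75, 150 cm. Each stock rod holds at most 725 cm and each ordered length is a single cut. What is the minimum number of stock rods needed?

Total = 525 + 475 + 450 + 375 + 375 + 175 + 150 + 150 + 150 + 125 + 100 + 75 + 75 = 3200 cm.
Lower bound: ⌈3200/725⌉ = 5 stock rods.
A packing using 5 stock rods:
  stock rod 1: 525 + 175 = 700
  stock rod 2: 475 + 150 + 100 = 725
  stock rod 3: 450 + 150 + 125 = 725
  stock rod 4: 375 + 150 + 75 + 75 = 675
  stock rod 5: 375 = 375
This matches the lower bound, so 5 is optimal.

5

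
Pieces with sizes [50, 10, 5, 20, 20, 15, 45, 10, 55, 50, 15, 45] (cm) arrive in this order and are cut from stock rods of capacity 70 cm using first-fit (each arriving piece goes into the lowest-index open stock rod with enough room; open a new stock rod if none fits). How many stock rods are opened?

  50 → stock rod 1 (new)  [load 50/70]
  10 → stock rod 1  [load 60/70]
  5 → stock rod 1  [load 65/70]
  20 → stock rod 2 (new)  [load 20/70]
  20 → stock rod 2  [load 40/70]
  15 → stock rod 2  [load 55/70]
  45 → stock rod 3 (new)  [load 45/70]
  10 → stock rod 2  [load 65/70]
  55 → stock rod 4 (new)  [load 55/70]
  50 → stock rod 5 (new)  [load 50/70]
  15 → stock rod 3  [load 60/70]
  45 → stock rod 6 (new)  [load 45/70]
6 stock rods opened.

6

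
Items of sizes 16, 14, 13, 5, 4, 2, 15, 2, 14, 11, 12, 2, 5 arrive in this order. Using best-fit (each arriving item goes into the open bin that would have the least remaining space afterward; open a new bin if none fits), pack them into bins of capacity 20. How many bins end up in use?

  16 → bin 1 (new)  [load 16/20]
  14 → bin 2 (new)  [load 14/20]
  13 → bin 3 (new)  [load 13/20]
  5 → bin 2  [load 19/20]
  4 → bin 1  [load 20/20]
  2 → bin 3  [load 15/20]
  15 → bin 4 (new)  [load 15/20]
  2 → bin 3  [load 17/20]
  14 → bin 5 (new)  [load 14/20]
  11 → bin 6 (new)  [load 11/20]
  12 → bin 7 (new)  [load 12/20]
  2 → bin 3  [load 19/20]
  5 → bin 4  [load 20/20]
7 bins opened.

7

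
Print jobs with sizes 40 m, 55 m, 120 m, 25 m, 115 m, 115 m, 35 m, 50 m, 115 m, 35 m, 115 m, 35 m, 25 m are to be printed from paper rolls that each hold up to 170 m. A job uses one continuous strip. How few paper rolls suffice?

6

Total = 120 + 115 + 115 + 115 + 115 + 55 + 50 + 40 + 35 + 35 + 35 + 25 + 25 = 880 m.
Lower bound: ⌈880/170⌉ = 6 paper rolls.
A packing using 6 paper rolls:
  roll 1: 120 + 50 = 170
  roll 2: 115 + 55 = 170
  roll 3: 115 + 40 = 155
  roll 4: 115 + 35 = 150
  roll 5: 115 + 35 = 150
  roll 6: 35 + 25 + 25 = 85
This matches the lower bound, so 6 is optimal.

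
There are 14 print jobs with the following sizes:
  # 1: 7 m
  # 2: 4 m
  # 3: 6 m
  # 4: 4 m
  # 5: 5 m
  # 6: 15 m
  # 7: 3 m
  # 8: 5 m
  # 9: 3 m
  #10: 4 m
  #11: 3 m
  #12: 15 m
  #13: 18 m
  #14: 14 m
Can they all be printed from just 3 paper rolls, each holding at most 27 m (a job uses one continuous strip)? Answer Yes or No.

No

Total = 106 m; ⌈106/27⌉ = 4.
At least 4 paper rolls are required, but only 3 are allowed.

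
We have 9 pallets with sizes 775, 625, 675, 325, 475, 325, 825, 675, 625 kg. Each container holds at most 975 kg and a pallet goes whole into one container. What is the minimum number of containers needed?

Total = 825 + 775 + 675 + 675 + 625 + 625 + 475 + 325 + 325 = 5325 kg.
Lower bound: ⌈5325/975⌉ = 6 containers.
A packing using 7 containers:
  container 1: 825 = 825
  container 2: 775 = 775
  container 3: 675 = 675
  container 4: 675 = 675
  container 5: 625 + 325 = 950
  container 6: 625 + 325 = 950
  container 7: 475 = 475
No arrangement into 6 containers stays within capacity, so 7 is optimal.

7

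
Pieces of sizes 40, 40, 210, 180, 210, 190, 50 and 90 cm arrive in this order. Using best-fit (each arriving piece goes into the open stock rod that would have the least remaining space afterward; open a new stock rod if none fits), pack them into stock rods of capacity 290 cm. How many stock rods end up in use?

  40 → stock rod 1 (new)  [load 40/290]
  40 → stock rod 1  [load 80/290]
  210 → stock rod 1  [load 290/290]
  180 → stock rod 2 (new)  [load 180/290]
  210 → stock rod 3 (new)  [load 210/290]
  190 → stock rod 4 (new)  [load 190/290]
  50 → stock rod 3  [load 260/290]
  90 → stock rod 4  [load 280/290]
4 stock rods opened.

4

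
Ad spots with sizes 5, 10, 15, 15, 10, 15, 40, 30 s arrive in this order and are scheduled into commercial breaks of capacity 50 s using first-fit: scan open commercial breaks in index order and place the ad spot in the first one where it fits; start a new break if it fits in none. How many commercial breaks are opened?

  5 → break 1 (new)  [load 5/50]
  10 → break 1  [load 15/50]
  15 → break 1  [load 30/50]
  15 → break 1  [load 45/50]
  10 → break 2 (new)  [load 10/50]
  15 → break 2  [load 25/50]
  40 → break 3 (new)  [load 40/50]
  30 → break 4 (new)  [load 30/50]
4 commercial breaks opened.

4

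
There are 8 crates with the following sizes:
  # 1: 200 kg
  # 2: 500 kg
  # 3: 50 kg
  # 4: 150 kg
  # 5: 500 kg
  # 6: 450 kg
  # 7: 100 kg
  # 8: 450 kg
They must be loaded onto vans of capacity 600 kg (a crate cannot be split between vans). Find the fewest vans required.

5

Total = 500 + 500 + 450 + 450 + 200 + 150 + 100 + 50 = 2400 kg.
Lower bound: ⌈2400/600⌉ = 4 vans.
A packing using 5 vans:
  van 1: 500 + 100 = 600
  van 2: 500 + 50 = 550
  van 3: 450 + 150 = 600
  van 4: 450 = 450
  van 5: 200 = 200
No arrangement into 4 vans stays within capacity, so 5 is optimal.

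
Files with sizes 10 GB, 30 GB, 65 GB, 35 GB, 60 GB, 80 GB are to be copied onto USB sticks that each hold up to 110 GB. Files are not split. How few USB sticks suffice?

3

Total = 80 + 65 + 60 + 35 + 30 + 10 = 280 GB.
Lower bound: ⌈280/110⌉ = 3 USB sticks.
A packing using 3 USB sticks:
  USB stick 1: 80 + 30 = 110
  USB stick 2: 65 + 35 + 10 = 110
  USB stick 3: 60 = 60
This matches the lower bound, so 3 is optimal.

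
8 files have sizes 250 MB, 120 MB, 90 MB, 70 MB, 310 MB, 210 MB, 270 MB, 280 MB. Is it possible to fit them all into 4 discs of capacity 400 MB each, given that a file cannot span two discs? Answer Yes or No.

Total = 1600 MB; ⌈1600/400⌉ = 4.
5 files each exceed half the capacity and cannot share a disc, forcing at least 5 discs.
At least 5 discs are required, but only 4 are allowed.

No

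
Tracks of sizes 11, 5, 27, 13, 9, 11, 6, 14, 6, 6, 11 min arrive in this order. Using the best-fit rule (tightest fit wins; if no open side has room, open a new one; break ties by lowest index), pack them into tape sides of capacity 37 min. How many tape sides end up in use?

4

  11 → side 1 (new)  [load 11/37]
  5 → side 1  [load 16/37]
  27 → side 2 (new)  [load 27/37]
  13 → side 1  [load 29/37]
  9 → side 2  [load 36/37]
  11 → side 3 (new)  [load 11/37]
  6 → side 1  [load 35/37]
  14 → side 3  [load 25/37]
  6 → side 3  [load 31/37]
  6 → side 3  [load 37/37]
  11 → side 4 (new)  [load 11/37]
4 tape sides opened.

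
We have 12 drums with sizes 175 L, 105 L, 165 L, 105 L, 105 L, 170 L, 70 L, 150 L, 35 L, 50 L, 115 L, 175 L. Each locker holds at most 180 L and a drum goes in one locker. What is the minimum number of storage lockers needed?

Total = 175 + 175 + 170 + 165 + 150 + 115 + 105 + 105 + 105 + 70 + 50 + 35 = 1420 L.
Lower bound: ⌈1420/180⌉ = 8 storage lockers.
Also, 9 drums each exceed 90 L, and no two of those can share a locker, so at least 9 storage lockers are needed.
A packing using 9 storage lockers:
  locker 1: 175 = 175
  locker 2: 175 = 175
  locker 3: 170 = 170
  locker 4: 165 = 165
  locker 5: 150 = 150
  locker 6: 115 + 50 = 165
  locker 7: 105 + 70 = 175
  locker 8: 105 + 35 = 140
  locker 9: 105 = 105
This matches the lower bound, so 9 is optimal.

9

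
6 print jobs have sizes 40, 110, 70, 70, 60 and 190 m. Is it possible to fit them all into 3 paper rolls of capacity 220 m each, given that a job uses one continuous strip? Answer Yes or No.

Yes

A valid assignment using 3 paper rolls:
  roll 1: 190 = 190
  roll 2: 110 + 70 + 40 = 220
  roll 3: 70 + 60 = 130
Every load is within 220 m, so 3 paper rolls suffice.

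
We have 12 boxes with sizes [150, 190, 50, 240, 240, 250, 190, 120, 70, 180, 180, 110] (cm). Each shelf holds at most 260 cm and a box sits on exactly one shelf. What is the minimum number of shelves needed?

9

Total = 250 + 240 + 240 + 190 + 190 + 180 + 180 + 150 + 120 + 110 + 70 + 50 = 1970 cm.
Lower bound: ⌈1970/260⌉ = 8 shelves.
A packing using 9 shelves:
  shelf 1: 250 = 250
  shelf 2: 240 = 240
  shelf 3: 240 = 240
  shelf 4: 190 + 70 = 260
  shelf 5: 190 + 50 = 240
  shelf 6: 180 = 180
  shelf 7: 180 = 180
  shelf 8: 150 + 110 = 260
  shelf 9: 120 = 120
No arrangement into 8 shelves stays within capacity, so 9 is optimal.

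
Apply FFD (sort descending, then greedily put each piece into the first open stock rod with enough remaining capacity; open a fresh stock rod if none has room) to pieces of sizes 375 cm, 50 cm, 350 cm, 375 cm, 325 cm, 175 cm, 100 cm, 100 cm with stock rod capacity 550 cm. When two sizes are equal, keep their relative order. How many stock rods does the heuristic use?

Sorted descending: 375, 375, 350, 325, 175, 100, 100, 50.
  375 → stock rod 1 (new)  [load 375/550]
  375 → stock rod 2 (new)  [load 375/550]
  350 → stock rod 3 (new)  [load 350/550]
  325 → stock rod 4 (new)  [load 325/550]
  175 → stock rod 1  [load 550/550]
  100 → stock rod 2  [load 475/550]
  100 → stock rod 3  [load 450/550]
  50 → stock rod 2  [load 525/550]
4 stock rods opened.

4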